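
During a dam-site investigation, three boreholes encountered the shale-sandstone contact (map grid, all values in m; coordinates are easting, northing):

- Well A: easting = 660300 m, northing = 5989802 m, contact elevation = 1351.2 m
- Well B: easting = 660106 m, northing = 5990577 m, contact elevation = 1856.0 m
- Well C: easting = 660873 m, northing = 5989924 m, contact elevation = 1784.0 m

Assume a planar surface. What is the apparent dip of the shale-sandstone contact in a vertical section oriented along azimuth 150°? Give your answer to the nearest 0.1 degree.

21.7°

Two edge vectors: Well A→Well B = (-194, 775, 504.8), Well A→Well C = (573, 122, 432.8).
Normal n = (Well A→Well B) × (Well A→Well C) = (273834.4, 373213.6, -467743).
So ∂z/∂easting = −n_x/n_z = 0.58544 and ∂z/∂northing = −n_y/n_z = 0.79790.
Unit vector along 150° is (sin 150°, cos 150°) = (0.5000, -0.8660).
Slope in that direction = a·(0.5000) + b·(-0.8660) = −0.39829.
Apparent dip = arctan|0.39829| = 21.7° (true dip is 44.7°, so apparent ≤ true as expected).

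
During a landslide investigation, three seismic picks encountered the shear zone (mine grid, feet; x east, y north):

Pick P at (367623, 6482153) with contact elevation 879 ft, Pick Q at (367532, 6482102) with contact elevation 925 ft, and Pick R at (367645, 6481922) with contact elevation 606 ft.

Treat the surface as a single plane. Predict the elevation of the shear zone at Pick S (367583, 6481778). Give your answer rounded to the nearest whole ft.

Two edge vectors: Pick P→Pick Q = (-91, -51, 46), Pick P→Pick R = (22, -231, -273).
Normal n = (Pick P→Pick Q) × (Pick P→Pick R) = (24549, -23831, 22143).
So ∂z/∂x = −n_x/n_z = −1.10865736 and ∂z/∂y = −n_y/n_z = 1.07623177.
Intercept c from Pick P: 879 + 407567.95 − 6976298.97 = −6567852.03.
At (367583, 6481778): z = −407523.6 + 6975895.4 − 6567852.03 = 519.8 ft.

520 ft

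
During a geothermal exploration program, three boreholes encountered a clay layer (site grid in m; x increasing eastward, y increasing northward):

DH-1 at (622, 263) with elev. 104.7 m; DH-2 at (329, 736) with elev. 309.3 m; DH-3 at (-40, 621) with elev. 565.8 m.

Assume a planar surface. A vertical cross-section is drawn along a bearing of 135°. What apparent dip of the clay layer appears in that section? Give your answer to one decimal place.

26.2°

Let the plane be z = a·x + b·y + c.
DH-2−DH-1: −293a + 473b = 204.6;  DH-3−DH-1: −662a + 358b = 461.1.
Solving gives a = −0.69564, b = 0.00165.
Unit vector along 135° is (sin 135°, cos 135°) = (0.7071, -0.7071).
Slope in that direction = a·(0.7071) + b·(-0.7071) = −0.49305.
Apparent dip = arctan|0.49305| = 26.2° (true dip is 34.8°, so apparent ≤ true as expected).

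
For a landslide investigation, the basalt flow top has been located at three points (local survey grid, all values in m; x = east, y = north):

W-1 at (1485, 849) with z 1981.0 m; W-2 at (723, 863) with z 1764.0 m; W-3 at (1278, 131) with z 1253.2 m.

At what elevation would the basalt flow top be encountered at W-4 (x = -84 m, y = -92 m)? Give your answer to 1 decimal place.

Let the plane be z = a·x + b·y + c.
W-2−W-1: −762a + 14b = −217;  W-3−W-1: −207a − 718b = −727.8.
Solving gives a = 0.301802, b = 0.926639.
Then c = 1981 − a·1485 − b·849 = 746.11.
At (-84, -92): z = −25.4 − 85.3 + 746.11 = 635.5 m.

635.5 m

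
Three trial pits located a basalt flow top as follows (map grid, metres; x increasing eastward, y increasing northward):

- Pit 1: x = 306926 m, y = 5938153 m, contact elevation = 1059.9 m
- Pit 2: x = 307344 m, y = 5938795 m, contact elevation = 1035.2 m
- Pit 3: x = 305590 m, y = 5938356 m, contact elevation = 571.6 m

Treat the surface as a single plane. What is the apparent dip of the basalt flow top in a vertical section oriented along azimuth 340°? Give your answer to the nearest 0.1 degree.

Let the plane be z = a·x + b·y + c.
Pit 2−Pit 1: 418a + 642b = −24.7;  Pit 3−Pit 1: −1336a + 203b = −488.3.
Solving gives a = 0.32727, b = −0.25156.
Unit vector along 340° is (sin 340°, cos 340°) = (-0.3420, 0.9397).
Slope in that direction = a·(-0.3420) + b·(0.9397) = −0.34832.
Apparent dip = arctan|0.34832| = 19.2° (true dip is 22.4°, so apparent ≤ true as expected).

19.2°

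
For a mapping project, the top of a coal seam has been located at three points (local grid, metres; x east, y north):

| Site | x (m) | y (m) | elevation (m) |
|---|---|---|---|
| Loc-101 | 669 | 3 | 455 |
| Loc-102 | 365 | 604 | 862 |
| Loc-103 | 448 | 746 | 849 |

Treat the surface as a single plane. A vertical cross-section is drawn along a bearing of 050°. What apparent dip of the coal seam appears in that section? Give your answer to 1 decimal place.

Two edge vectors: Loc-101→Loc-102 = (-304, 601, 407), Loc-101→Loc-103 = (-221, 743, 394).
Normal n = (Loc-101→Loc-102) × (Loc-101→Loc-103) = (-65607, 29829, -93051).
So ∂z/∂x = −n_x/n_z = −0.70506 and ∂z/∂y = −n_y/n_z = 0.32057.
Unit vector along 050° is (sin 50°, cos 50°) = (0.7660, 0.6428).
Slope in that direction = a·(0.7660) + b·(0.6428) = −0.33406.
Apparent dip = arctan|0.33406| = 18.5° (true dip is 37.8°, so apparent ≤ true as expected).

18.5°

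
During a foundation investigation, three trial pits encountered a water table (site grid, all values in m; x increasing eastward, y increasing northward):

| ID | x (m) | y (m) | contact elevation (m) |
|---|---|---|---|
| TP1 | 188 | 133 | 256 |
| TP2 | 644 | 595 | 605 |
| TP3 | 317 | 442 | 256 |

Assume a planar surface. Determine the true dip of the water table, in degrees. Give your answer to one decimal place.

Let the plane be z = a·x + b·y + c.
TP2−TP1: 456a + 462b = 349;  TP3−TP1: 129a + 309b = 0.
Solving gives a = 1.32636, b = −0.55372.
Gradient magnitude |∇z| = √(a² + b²) = √(1.75923 + 0.30661) = 1.43730.
True dip = arctan(1.43730) = 55.2°, dipping toward WNW (azimuth ≈ 293°).

55.2°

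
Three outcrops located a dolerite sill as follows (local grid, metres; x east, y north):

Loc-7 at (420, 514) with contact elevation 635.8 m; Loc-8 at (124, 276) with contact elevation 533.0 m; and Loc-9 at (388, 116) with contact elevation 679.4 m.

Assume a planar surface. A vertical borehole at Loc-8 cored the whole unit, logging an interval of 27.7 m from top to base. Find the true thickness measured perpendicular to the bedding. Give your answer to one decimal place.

Let the plane be z = a·x + b·y + c.
Loc-8−Loc-7: −296a − 238b = −102.8;  Loc-9−Loc-7: −32a − 398b = 43.6.
Solving gives a = 0.46547, b = −0.14697.
|∇z| = √(a²+b²) = 0.48812, so dip δ = arctan(0.48812) = 26.02°.
True thickness = vertical thickness × cos δ = 27.7 × cos 26.02° = 24.9 m.

24.9 m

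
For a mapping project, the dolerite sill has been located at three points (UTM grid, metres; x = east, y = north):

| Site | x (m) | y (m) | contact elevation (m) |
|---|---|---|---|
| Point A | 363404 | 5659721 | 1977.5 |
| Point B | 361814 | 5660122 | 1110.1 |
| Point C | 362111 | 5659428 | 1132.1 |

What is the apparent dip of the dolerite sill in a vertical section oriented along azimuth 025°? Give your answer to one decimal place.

Two edge vectors: Point A→Point B = (-1590, 401, -867.4), Point A→Point C = (-1293, -293, -845.4).
Normal n = (Point A→Point B) × (Point A→Point C) = (-593153.6, -222637.8, 984363).
So ∂z/∂x = −n_x/n_z = 0.60258 and ∂z/∂y = −n_y/n_z = 0.22617.
Unit vector along 025° is (sin 25°, cos 25°) = (0.4226, 0.9063).
Slope in that direction = a·(0.4226) + b·(0.9063) = 0.45964.
Apparent dip = arctan|0.45964| = 24.7° (true dip is 32.8°, so apparent ≤ true as expected).

24.7°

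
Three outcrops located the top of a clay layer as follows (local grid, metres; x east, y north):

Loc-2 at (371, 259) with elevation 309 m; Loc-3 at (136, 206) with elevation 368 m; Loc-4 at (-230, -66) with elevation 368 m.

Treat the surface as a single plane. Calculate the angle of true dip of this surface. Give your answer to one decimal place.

31.1°

Two edge vectors: Loc-2→Loc-3 = (-235, -53, 59), Loc-2→Loc-4 = (-601, -325, 59).
Normal n = (Loc-2→Loc-3) × (Loc-2→Loc-4) = (16048, -21594, 44522).
So ∂z/∂x = −n_x/n_z = −0.36045 and ∂z/∂y = −n_y/n_z = 0.48502.
Gradient magnitude |∇z| = √(a² + b²) = √(0.12992 + 0.23524) = 0.60429.
True dip = arctan(0.60429) = 31.1°, dipping toward SE (azimuth ≈ 143°).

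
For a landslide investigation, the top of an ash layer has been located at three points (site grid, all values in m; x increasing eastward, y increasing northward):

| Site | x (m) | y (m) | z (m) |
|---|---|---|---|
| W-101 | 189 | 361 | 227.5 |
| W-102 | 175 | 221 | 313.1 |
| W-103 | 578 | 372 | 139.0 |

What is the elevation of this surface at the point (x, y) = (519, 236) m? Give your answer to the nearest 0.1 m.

Let the plane be z = a·x + b·y + c.
W-102−W-101: −14a − 140b = 85.6;  W-103−W-101: 389a + 11b = −88.5.
Solving gives a = −0.21081, b = −0.59035.
Then c = 227.5 − a·189 − b·361 = 480.46.
At (519, 236): z = −109.4 − 139.3 + 480.46 = 231.7 m.

231.7 m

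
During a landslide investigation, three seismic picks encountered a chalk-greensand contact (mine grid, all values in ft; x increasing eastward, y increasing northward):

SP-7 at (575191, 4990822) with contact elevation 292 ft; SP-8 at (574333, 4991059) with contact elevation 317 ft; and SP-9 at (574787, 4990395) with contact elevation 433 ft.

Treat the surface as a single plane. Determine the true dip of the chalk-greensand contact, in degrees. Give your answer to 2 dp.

Two edge vectors: SP-7→SP-8 = (-858, 237, 25), SP-7→SP-9 = (-404, -427, 141).
Normal n = (SP-7→SP-8) × (SP-7→SP-9) = (44092, 110878, 462114).
So ∂z/∂x = −n_x/n_z = −0.09541 and ∂z/∂y = −n_y/n_z = −0.23994.
Gradient magnitude |∇z| = √(a² + b²) = √(0.00910 + 0.05757) = 0.25821.
True dip = arctan(0.25821) = 14.48°, dipping toward NNE (azimuth ≈ 022°).

14.48°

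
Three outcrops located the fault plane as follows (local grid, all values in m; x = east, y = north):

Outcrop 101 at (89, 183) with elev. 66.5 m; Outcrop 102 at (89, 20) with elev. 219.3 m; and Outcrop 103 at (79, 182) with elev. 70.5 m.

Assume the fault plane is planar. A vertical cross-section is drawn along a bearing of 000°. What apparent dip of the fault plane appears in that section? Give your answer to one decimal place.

Two edge vectors: Outcrop 101→Outcrop 102 = (0, -163, 152.8), Outcrop 101→Outcrop 103 = (-10, -1, 4).
Normal n = (Outcrop 101→Outcrop 102) × (Outcrop 101→Outcrop 103) = (-499.2, -1528, -1630).
So ∂z/∂x = −n_x/n_z = −0.30626 and ∂z/∂y = −n_y/n_z = −0.93742.
Unit vector along 000° is (sin 0°, cos 0°) = (0.0000, 1.0000).
Slope in that direction = a·(0.0000) + b·(1.0000) = −0.93742.
Apparent dip = arctan|0.93742| = 43.2° (true dip is 44.6°, so apparent ≤ true as expected).

43.2°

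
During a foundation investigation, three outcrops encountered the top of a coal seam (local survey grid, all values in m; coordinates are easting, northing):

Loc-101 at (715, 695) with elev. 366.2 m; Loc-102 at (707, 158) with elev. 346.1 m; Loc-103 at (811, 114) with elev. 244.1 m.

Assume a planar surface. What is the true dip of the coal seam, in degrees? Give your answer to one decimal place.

43.8°

Two edge vectors: Loc-101→Loc-102 = (-8, -537, -20.1), Loc-101→Loc-103 = (96, -581, -122.1).
Normal n = (Loc-101→Loc-102) × (Loc-101→Loc-103) = (53889.6, -2906.4, 56200).
So ∂z/∂easting = −n_x/n_z = −0.95889 and ∂z/∂northing = −n_y/n_z = 0.05172.
Gradient magnitude |∇z| = √(a² + b²) = √(0.91947 + 0.00267) = 0.96028.
True dip = arctan(0.96028) = 43.8°, dipping toward E (azimuth ≈ 093°).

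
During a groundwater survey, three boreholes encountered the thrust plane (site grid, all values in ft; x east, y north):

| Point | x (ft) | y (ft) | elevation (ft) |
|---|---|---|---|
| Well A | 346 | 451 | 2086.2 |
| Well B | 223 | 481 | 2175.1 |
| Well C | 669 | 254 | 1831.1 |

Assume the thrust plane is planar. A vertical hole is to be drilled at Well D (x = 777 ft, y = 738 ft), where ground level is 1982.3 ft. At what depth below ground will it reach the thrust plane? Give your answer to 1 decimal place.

Two edge vectors: Well A→Well B = (-123, 30, 88.9), Well A→Well C = (323, -197, -255.1).
Normal n = (Well A→Well B) × (Well A→Well C) = (9860.3, -2662.6, 14541).
So ∂z/∂x = −n_x/n_z = −0.67810 and ∂z/∂y = −n_y/n_z = 0.18311.
Intercept c from Well A: 2086.2 + 234.62 − 82.58 = 2238.24.
At (777, 738): z_contact = −526.89 + 135.14 + 2238.24 = 1846.49 ft.
Depth below ground = 1982.3 − 1846.49 = 135.8 ft.

135.8 ft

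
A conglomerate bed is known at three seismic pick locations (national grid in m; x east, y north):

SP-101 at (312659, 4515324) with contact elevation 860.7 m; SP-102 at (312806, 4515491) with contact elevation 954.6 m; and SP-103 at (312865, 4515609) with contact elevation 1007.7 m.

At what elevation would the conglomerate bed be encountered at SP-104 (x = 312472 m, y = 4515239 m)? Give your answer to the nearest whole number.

Two edge vectors: SP-101→SP-102 = (147, 167, 93.9), SP-101→SP-103 = (206, 285, 147).
Normal n = (SP-101→SP-102) × (SP-101→SP-103) = (-2212.5, -2265.6, 7493).
So ∂z/∂x = −n_x/n_z = 0.29527559 and ∂z/∂y = −n_y/n_z = 0.30236220.
Intercept c from SP-101: 860.7 − 92320.57 − 1365263.32 = −1456723.19.
At (312472, 4515239): z = 92265.4 + 1365237.6 − 1456723.19 = 779.8 m.

780 m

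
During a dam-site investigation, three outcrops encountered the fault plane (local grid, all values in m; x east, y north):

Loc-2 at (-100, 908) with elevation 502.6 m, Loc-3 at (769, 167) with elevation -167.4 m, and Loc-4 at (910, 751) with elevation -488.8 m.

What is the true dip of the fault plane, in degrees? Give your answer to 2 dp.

Let the plane be z = a·x + b·y + c.
Loc-3−Loc-2: 869a − 741b = −670;  Loc-4−Loc-2: 1010a − 157b = −991.4.
Solving gives a = −1.02853, b = −0.30202.
Gradient magnitude |∇z| = √(a² + b²) = √(1.05788 + 0.09121) = 1.07196.
True dip = arctan(1.07196) = 46.99°, dipping toward ENE (azimuth ≈ 074°).

46.99°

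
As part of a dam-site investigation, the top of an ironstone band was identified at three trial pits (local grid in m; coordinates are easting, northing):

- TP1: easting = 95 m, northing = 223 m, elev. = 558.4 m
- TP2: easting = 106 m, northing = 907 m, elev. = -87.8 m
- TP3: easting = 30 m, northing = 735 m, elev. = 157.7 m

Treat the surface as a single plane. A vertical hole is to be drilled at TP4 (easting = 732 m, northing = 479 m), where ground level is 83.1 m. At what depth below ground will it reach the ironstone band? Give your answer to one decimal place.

483.9 m

Two edge vectors: TP1→TP2 = (11, 684, -646.2), TP1→TP3 = (-65, 512, -400.7).
Normal n = (TP1→TP2) × (TP1→TP3) = (56775.6, 46410.7, 50092).
So ∂z/∂easting = −n_x/n_z = −1.13343 and ∂z/∂northing = −n_y/n_z = −0.92651.
Intercept c from TP1: 558.4 + 107.68 + 206.61 = 872.69.
At (732, 479): z_contact = −829.67 − 443.80 + 872.69 = -400.78 m.
Depth below ground = 83.1 − (-400.78) = 483.9 m.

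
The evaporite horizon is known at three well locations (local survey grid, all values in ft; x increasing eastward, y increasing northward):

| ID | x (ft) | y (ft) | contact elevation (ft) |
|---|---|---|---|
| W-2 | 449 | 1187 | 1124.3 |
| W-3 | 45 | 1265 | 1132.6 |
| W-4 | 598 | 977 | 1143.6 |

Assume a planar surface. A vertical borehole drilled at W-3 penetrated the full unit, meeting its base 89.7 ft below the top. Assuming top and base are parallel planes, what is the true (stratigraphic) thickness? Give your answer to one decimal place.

88.9 ft

Let the plane be z = a·x + b·y + c.
W-3−W-2: −404a + 78b = 8.3;  W-4−W-2: 149a − 210b = 19.3.
Solving gives a = −0.04437, b = −0.12338.
|∇z| = √(a²+b²) = 0.13112, so dip δ = arctan(0.13112) = 7.47°.
True thickness = vertical thickness × cos δ = 89.7 × cos 7.47° = 88.9 ft.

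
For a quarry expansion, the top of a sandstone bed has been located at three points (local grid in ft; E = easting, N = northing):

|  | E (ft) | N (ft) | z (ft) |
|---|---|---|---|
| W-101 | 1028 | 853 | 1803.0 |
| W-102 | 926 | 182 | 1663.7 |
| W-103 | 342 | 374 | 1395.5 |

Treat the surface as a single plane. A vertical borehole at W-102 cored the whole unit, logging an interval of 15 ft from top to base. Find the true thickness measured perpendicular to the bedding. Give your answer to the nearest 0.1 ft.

13.3 ft

Let the plane be z = a·E + b·N + c.
W-102−W-101: −102a − 671b = −139.3;  W-103−W-101: −686a − 479b = −407.5.
Solving gives a = 0.50239, b = 0.13123.
|∇z| = √(a²+b²) = 0.51925, so dip δ = arctan(0.51925) = 27.44°.
True thickness = vertical thickness × cos δ = 15 × cos 27.44° = 13.3 ft.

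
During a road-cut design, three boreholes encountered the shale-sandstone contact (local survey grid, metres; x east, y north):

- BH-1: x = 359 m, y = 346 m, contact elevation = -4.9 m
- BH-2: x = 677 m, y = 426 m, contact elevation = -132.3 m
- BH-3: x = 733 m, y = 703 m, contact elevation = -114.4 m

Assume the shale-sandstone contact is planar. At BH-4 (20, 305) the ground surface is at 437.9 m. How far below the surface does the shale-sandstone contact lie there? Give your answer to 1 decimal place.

300.2 m

Let the plane be z = a·x + b·y + c.
BH-2−BH-1: 318a + 80b = −127.4;  BH-3−BH-1: 374a + 357b = −109.5.
Solving gives a = −0.43922, b = 0.15342.
Then c = -4.9 − a·359 − b·346 = 99.70.
At (20, 305): z_contact = −8.78 + 46.79 + 99.70 = 137.71 m.
Depth below ground = 437.9 − 137.71 = 300.2 m.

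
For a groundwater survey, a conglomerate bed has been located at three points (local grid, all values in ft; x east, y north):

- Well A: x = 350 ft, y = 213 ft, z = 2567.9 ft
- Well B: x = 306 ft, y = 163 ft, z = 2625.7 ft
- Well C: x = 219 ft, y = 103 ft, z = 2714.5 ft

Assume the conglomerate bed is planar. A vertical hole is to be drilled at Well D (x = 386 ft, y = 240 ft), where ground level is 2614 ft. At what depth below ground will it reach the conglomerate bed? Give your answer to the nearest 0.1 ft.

Two edge vectors: Well A→Well B = (-44, -50, 57.8), Well A→Well C = (-131, -110, 146.6).
Normal n = (Well A→Well B) × (Well A→Well C) = (-972, -1121.4, -1710).
So ∂z/∂x = −n_x/n_z = −0.56842 and ∂z/∂y = −n_y/n_z = −0.65579.
Intercept c from Well A: 2567.9 + 198.95 + 139.68 = 2906.53.
At (386, 240): z_contact = −219.41 − 157.39 + 2906.53 = 2529.73 ft.
Depth below ground = 2614 − 2529.73 = 84.3 ft.

84.3 ft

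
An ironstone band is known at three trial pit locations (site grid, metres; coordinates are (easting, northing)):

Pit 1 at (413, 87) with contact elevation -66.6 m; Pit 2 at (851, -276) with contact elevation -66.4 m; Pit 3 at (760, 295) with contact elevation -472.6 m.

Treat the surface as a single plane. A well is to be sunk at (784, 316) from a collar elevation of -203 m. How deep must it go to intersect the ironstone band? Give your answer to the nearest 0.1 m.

303.1 m

Two edge vectors: Pit 1→Pit 2 = (438, -363, 0.2), Pit 1→Pit 3 = (347, 208, -406).
Normal n = (Pit 1→Pit 2) × (Pit 1→Pit 3) = (147336.4, 177897.4, 217065).
So ∂z/∂E = −n_x/n_z = −0.67877 and ∂z/∂N = −n_y/n_z = −0.81956.
Intercept c from Pit 1: -66.6 + 280.33 + 71.30 = 285.03.
At (784, 316): z_contact = −532.15 − 258.98 + 285.03 = -506.10 m.
Depth below ground = -203 − (-506.10) = 303.1 m.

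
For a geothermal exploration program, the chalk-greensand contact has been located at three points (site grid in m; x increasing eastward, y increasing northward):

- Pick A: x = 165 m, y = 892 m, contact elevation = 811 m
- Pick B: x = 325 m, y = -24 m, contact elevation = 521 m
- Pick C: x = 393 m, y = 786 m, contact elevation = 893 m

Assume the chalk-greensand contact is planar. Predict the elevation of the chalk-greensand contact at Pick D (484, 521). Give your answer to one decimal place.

833.8 m

Two edge vectors: Pick A→Pick B = (160, -916, -290), Pick A→Pick C = (228, -106, 82).
Normal n = (Pick A→Pick B) × (Pick A→Pick C) = (-105852, -79240, 191888).
So ∂z/∂x = −n_x/n_z = 0.55163 and ∂z/∂y = −n_y/n_z = 0.41295.
Intercept c from Pick A: 811 − 91.02 − 368.35 = 351.63.
At (484, 521): z = 267.0 + 215.1 + 351.63 = 833.8 m.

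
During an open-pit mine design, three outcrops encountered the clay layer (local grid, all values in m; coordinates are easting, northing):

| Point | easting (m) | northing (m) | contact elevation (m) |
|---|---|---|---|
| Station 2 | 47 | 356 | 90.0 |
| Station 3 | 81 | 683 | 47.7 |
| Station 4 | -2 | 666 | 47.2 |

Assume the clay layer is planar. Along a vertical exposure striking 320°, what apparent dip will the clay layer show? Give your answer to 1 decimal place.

Two edge vectors: Station 2→Station 3 = (34, 327, -42.3), Station 2→Station 4 = (-49, 310, -42.8).
Normal n = (Station 2→Station 3) × (Station 2→Station 4) = (-882.6, 3527.9, 26563).
So ∂z/∂easting = −n_x/n_z = 0.03323 and ∂z/∂northing = −n_y/n_z = −0.13281.
Unit vector along 320° is (sin 320°, cos 320°) = (-0.6428, 0.7660).
Slope in that direction = a·(-0.6428) + b·(0.7660) = −0.12310.
Apparent dip = arctan|0.12310| = 7.0° (true dip is 7.8°, so apparent ≤ true as expected).

7.0°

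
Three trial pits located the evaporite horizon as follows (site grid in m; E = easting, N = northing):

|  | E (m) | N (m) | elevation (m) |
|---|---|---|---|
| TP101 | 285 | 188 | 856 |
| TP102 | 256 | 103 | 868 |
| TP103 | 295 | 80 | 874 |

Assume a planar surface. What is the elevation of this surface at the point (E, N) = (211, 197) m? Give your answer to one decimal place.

Two edge vectors: TP101→TP102 = (-29, -85, 12), TP101→TP103 = (10, -108, 18).
Normal n = (TP101→TP102) × (TP101→TP103) = (-234, 642, 3982).
So ∂z/∂E = −n_x/n_z = 0.05876 and ∂z/∂N = −n_y/n_z = −0.16123.
Intercept c from TP101: 856 − 16.75 + 30.31 = 869.56.
At (211, 197): z = 12.4 − 31.8 + 869.56 = 850.2 m.

850.2 m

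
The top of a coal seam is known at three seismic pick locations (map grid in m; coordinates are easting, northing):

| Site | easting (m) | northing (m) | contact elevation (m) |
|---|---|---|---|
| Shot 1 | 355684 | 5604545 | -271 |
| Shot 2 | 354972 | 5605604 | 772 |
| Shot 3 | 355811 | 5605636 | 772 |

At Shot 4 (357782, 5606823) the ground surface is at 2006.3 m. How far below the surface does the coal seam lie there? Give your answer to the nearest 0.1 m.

166.7 m

Two edge vectors: Shot 1→Shot 2 = (-712, 1059, 1043), Shot 1→Shot 3 = (127, 1091, 1043).
Normal n = (Shot 1→Shot 2) × (Shot 1→Shot 3) = (-33376, 875077, -911285).
So ∂z/∂easting = −n_x/n_z = −0.036625205 and ∂z/∂northing = −n_y/n_z = 0.960267095.
Intercept c from Shot 1: -271 + 13027.00 − 5381860.15 = −5369104.15.
At (357782, 5606823): z_contact = −13103.84 + 5384047.64 − 5369104.15 = 1839.65 m.
Depth below ground = 2006.3 − 1839.65 = 166.7 m.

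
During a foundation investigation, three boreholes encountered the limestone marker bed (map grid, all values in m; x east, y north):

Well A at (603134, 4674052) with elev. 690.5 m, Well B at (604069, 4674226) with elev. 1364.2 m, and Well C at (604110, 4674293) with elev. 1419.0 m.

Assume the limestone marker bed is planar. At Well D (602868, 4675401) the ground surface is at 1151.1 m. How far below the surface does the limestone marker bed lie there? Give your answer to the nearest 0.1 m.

Two edge vectors: Well A→Well B = (935, 174, 673.7), Well A→Well C = (976, 241, 728.5).
Normal n = (Well A→Well B) × (Well A→Well C) = (-35602.7, -23616.3, 55511).
So ∂z/∂x = −n_x/n_z = 0.641362973 and ∂z/∂y = −n_y/n_z = 0.425434599.
Intercept c from Well A: 690.5 − 386827.82 − 1988503.44 = −2374640.75.
At (602868, 4675401): z_contact = 386657.21 + 1989077.35 − 2374640.75 = 1093.81 m.
Depth below ground = 1151.1 − 1093.81 = 57.3 m.

57.3 m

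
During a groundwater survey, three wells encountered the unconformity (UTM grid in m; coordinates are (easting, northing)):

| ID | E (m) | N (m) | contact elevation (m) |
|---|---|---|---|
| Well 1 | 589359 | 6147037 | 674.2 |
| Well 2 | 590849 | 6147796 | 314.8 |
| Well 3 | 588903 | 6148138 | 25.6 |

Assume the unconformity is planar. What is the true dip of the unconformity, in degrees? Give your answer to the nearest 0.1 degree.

29.7°

Let the plane be z = a·E + b·N + c.
Well 2−Well 1: 1490a + 759b = −359.4;  Well 3−Well 1: −456a + 1101b = −648.6.
Solving gives a = 0.04862, b = −0.56896.
Gradient magnitude |∇z| = √(a² + b²) = √(0.00236 + 0.32372) = 0.57104.
True dip = arctan(0.57104) = 29.7°, dipping toward N (azimuth ≈ 355°).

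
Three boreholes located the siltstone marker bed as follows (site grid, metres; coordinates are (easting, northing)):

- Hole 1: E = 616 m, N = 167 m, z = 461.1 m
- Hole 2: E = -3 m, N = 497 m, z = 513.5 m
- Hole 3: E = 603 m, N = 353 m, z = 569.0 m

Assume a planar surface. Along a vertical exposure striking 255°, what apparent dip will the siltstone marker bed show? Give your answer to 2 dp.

Let the plane be z = a·E + b·N + c.
Hole 2−Hole 1: −619a + 330b = 52.4;  Hole 3−Hole 1: −13a + 186b = 107.9.
Solving gives a = 0.23331, b = 0.59641.
Unit vector along 255° is (sin 255°, cos 255°) = (-0.9659, -0.2588).
Slope in that direction = a·(-0.9659) + b·(-0.2588) = −0.37972.
Apparent dip = arctan|0.37972| = 20.79° (true dip is 32.6°, so apparent ≤ true as expected).

20.79°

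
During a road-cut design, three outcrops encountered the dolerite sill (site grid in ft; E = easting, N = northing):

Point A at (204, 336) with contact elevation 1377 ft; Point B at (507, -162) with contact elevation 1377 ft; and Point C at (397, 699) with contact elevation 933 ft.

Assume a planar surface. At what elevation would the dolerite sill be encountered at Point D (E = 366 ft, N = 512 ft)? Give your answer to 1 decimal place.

1088.3 ft

Two edge vectors: Point A→Point B = (303, -498, 0), Point A→Point C = (193, 363, -444).
Normal n = (Point A→Point B) × (Point A→Point C) = (221112, 134532, 206103).
So ∂z/∂E = −n_x/n_z = −1.07282 and ∂z/∂N = −n_y/n_z = −0.65274.
Intercept c from Point A: 1377 + 218.86 + 219.32 = 1815.18.
At (366, 512): z = −392.7 − 334.2 + 1815.18 = 1088.3 ft.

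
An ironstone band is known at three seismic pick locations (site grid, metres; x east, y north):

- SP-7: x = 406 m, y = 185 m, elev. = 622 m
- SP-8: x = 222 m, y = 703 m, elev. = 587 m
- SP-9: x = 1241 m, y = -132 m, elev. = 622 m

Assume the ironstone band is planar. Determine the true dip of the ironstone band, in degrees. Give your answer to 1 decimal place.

4.8°

Two edge vectors: SP-7→SP-8 = (-184, 518, -35), SP-7→SP-9 = (835, -317, 0).
Normal n = (SP-7→SP-8) × (SP-7→SP-9) = (-11095, -29225, -374202).
So ∂z/∂x = −n_x/n_z = −0.02965 and ∂z/∂y = −n_y/n_z = −0.07810.
Gradient magnitude |∇z| = √(a² + b²) = √(0.00088 + 0.00610) = 0.08354.
True dip = arctan(0.08354) = 4.8°, dipping toward NNE (azimuth ≈ 021°).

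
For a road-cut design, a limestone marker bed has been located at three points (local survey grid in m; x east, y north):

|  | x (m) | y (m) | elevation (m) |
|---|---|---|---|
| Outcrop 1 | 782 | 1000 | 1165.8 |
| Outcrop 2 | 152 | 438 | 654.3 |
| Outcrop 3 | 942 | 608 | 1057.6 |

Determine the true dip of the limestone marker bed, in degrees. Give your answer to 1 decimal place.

Let the plane be z = a·x + b·y + c.
Outcrop 2−Outcrop 1: −630a − 562b = −511.5;  Outcrop 3−Outcrop 1: 160a − 392b = −108.2.
Solving gives a = 0.41469, b = 0.44528.
Gradient magnitude |∇z| = √(a² + b²) = √(0.17196 + 0.19827) = 0.60847.
True dip = arctan(0.60847) = 31.3°, dipping toward SW (azimuth ≈ 223°).

31.3°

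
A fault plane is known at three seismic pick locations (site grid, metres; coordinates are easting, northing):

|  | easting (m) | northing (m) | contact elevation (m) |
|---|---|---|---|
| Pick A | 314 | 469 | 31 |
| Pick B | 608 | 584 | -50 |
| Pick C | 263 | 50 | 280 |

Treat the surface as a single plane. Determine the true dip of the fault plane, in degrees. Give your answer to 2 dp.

Two edge vectors: Pick A→Pick B = (294, 115, -81), Pick A→Pick C = (-51, -419, 249).
Normal n = (Pick A→Pick B) × (Pick A→Pick C) = (-5304, -69075, -117321).
So ∂z/∂easting = −n_x/n_z = −0.04521 and ∂z/∂northing = −n_y/n_z = −0.58877.
Gradient magnitude |∇z| = √(a² + b²) = √(0.00204 + 0.34665) = 0.59050.
True dip = arctan(0.59050) = 30.56°, dipping toward N (azimuth ≈ 004°).

30.56°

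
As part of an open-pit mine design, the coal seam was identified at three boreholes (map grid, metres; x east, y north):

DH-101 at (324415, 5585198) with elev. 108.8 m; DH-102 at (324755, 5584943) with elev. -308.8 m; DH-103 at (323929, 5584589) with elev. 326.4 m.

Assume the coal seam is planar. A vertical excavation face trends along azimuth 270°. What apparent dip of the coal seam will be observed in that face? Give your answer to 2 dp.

43.11°

Two edge vectors: DH-101→DH-102 = (340, -255, -417.6), DH-101→DH-103 = (-486, -609, 217.6).
Normal n = (DH-101→DH-102) × (DH-101→DH-103) = (-309806.4, 128969.6, -330990).
So ∂z/∂x = −n_x/n_z = −0.93600 and ∂z/∂y = −n_y/n_z = 0.38965.
Unit vector along 270° is (sin 270°, cos 270°) = (-1.0000, -0.0000).
Slope in that direction = a·(-1.0000) + b·(-0.0000) = 0.93600.
Apparent dip = arctan|0.93600| = 43.11° (true dip is 45.4°, so apparent ≤ true as expected).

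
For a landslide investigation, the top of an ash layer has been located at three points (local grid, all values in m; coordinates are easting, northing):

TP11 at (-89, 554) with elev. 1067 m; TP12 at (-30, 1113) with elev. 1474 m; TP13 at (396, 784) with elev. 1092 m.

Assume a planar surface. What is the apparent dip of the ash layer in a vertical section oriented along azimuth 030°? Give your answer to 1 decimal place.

Two edge vectors: TP11→TP12 = (59, 559, 407), TP11→TP13 = (485, 230, 25).
Normal n = (TP11→TP12) × (TP11→TP13) = (-79635, 195920, -257545).
So ∂z/∂easting = −n_x/n_z = −0.30921 and ∂z/∂northing = −n_y/n_z = 0.76072.
Unit vector along 030° is (sin 30°, cos 30°) = (0.5000, 0.8660).
Slope in that direction = a·(0.5000) + b·(0.8660) = 0.50420.
Apparent dip = arctan|0.50420| = 26.8° (true dip is 39.4°, so apparent ≤ true as expected).

26.8°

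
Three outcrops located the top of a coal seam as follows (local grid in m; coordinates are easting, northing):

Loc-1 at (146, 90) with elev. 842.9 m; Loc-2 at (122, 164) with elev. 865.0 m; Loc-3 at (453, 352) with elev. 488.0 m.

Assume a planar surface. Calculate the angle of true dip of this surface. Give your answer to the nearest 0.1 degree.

Let the plane be z = a·easting + b·northing + c.
Loc-2−Loc-1: −24a + 74b = 22.1;  Loc-3−Loc-1: 307a + 262b = −354.9.
Solving gives a = −1.10504, b = −0.05974.
Gradient magnitude |∇z| = √(a² + b²) = √(1.22111 + 0.00357) = 1.10665.
True dip = arctan(1.10665) = 47.9°, dipping toward E (azimuth ≈ 087°).

47.9°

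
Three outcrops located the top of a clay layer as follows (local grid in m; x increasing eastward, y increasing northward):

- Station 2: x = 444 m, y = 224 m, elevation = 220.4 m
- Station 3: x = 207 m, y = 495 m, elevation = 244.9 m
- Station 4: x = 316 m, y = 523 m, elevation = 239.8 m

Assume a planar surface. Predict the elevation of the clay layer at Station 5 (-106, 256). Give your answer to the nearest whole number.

Let the plane be z = a·x + b·y + c.
Station 3−Station 2: −237a + 271b = 24.5;  Station 4−Station 2: −128a + 299b = 19.4.
Solving gives a = −0.05717, b = 0.04041.
Then c = 220.4 − a·444 − b·224 = 236.73.
At (-106, 256): z = 6.1 + 10.3 + 236.73 = 253.1 m.

253 m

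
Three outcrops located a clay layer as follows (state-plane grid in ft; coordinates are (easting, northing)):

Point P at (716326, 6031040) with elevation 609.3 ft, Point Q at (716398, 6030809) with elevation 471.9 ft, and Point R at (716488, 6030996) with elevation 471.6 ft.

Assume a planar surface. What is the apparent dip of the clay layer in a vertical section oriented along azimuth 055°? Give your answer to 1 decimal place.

Two edge vectors: Point P→Point Q = (72, -231, -137.4), Point P→Point R = (162, -44, -137.7).
Normal n = (Point P→Point Q) × (Point P→Point R) = (25763.1, -12344.4, 34254).
So ∂z/∂E = −n_x/n_z = −0.75212 and ∂z/∂N = −n_y/n_z = 0.36038.
Unit vector along 055° is (sin 55°, cos 55°) = (0.8192, 0.5736).
Slope in that direction = a·(0.8192) + b·(0.5736) = −0.40940.
Apparent dip = arctan|0.40940| = 22.3° (true dip is 39.8°, so apparent ≤ true as expected).

22.3°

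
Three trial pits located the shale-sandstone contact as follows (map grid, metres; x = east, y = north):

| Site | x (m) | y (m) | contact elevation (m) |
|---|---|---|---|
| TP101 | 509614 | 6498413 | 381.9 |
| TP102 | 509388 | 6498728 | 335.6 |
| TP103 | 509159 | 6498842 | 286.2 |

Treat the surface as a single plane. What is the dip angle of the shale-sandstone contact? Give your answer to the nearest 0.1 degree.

Let the plane be z = a·x + b·y + c.
TP102−TP101: −226a + 315b = −46.3;  TP103−TP101: −455a + 429b = −95.7.
Solving gives a = 0.22175, b = 0.01211.
Gradient magnitude |∇z| = √(a² + b²) = √(0.04917 + 0.00015) = 0.22208.
True dip = arctan(0.22208) = 12.5°, dipping toward W (azimuth ≈ 267°).

12.5°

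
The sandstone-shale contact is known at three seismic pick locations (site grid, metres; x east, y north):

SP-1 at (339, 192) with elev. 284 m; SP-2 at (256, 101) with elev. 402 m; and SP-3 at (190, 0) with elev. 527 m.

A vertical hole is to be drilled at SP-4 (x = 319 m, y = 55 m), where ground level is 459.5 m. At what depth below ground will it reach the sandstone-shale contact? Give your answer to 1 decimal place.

21.8 m

Let the plane be z = a·x + b·y + c.
SP-2−SP-1: −83a − 91b = 118;  SP-3−SP-1: −149a − 192b = 243.
Solving gives a = −0.22844, b = −1.08835.
Then c = 284 − a·339 − b·192 = 570.40.
At (319, 55): z_contact = −72.87 − 59.86 + 570.40 = 437.67 m.
Depth below ground = 459.5 − 437.67 = 21.8 m.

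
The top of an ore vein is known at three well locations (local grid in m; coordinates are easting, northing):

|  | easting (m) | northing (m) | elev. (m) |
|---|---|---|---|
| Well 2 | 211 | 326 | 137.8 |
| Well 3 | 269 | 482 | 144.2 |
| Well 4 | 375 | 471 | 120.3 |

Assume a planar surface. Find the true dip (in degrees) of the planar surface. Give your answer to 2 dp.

Two edge vectors: Well 2→Well 3 = (58, 156, 6.4), Well 2→Well 4 = (164, 145, -17.5).
Normal n = (Well 2→Well 3) × (Well 2→Well 4) = (-3658, 2064.6, -17174).
So ∂z/∂easting = −n_x/n_z = −0.21300 and ∂z/∂northing = −n_y/n_z = 0.12022.
Gradient magnitude |∇z| = √(a² + b²) = √(0.04537 + 0.01445) = 0.24458.
True dip = arctan(0.24458) = 13.74°, dipping toward ESE (azimuth ≈ 119°).

13.74°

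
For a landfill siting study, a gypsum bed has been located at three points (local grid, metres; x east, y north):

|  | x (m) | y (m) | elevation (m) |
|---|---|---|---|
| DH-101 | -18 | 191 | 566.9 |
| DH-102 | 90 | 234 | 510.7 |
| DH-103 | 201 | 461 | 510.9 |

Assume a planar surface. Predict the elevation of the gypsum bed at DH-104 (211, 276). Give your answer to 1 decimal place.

Let the plane be z = a·x + b·y + c.
DH-102−DH-101: 108a + 43b = −56.2;  DH-103−DH-101: 219a + 270b = −56.
Solving gives a = −0.64661, b = 0.31706.
Then c = 566.9 − a·-18 − b·191 = 494.70.
At (211, 276): z = −136.4 + 87.5 + 494.70 = 445.8 m.

445.8 m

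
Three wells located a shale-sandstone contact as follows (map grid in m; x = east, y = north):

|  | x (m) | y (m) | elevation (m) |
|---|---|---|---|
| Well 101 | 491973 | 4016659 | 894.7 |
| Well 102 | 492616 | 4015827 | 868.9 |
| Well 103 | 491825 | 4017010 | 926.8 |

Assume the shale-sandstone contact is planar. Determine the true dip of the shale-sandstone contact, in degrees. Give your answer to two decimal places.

13.37°

Two edge vectors: Well 101→Well 102 = (643, -832, -25.8), Well 101→Well 103 = (-148, 351, 32.1).
Normal n = (Well 101→Well 102) × (Well 101→Well 103) = (-17651.4, -16821.9, 102557).
So ∂z/∂x = −n_x/n_z = 0.17211 and ∂z/∂y = −n_y/n_z = 0.16402.
Gradient magnitude |∇z| = √(a² + b²) = √(0.02962 + 0.02690) = 0.23775.
True dip = arctan(0.23775) = 13.37°, dipping toward SW (azimuth ≈ 226°).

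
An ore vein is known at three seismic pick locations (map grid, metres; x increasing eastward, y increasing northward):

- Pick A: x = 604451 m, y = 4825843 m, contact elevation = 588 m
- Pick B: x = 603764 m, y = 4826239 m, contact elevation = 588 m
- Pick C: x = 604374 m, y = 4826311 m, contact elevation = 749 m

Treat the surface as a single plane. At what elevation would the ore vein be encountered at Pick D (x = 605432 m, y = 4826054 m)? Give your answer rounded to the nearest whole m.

883 m

Let the plane be z = a·x + b·y + c.
Pick B−Pick A: −687a + 396b = 0;  Pick C−Pick A: −77a + 468b = 161.
Solving gives a = 0.21907472, b = 0.38006144.
Then c = 588 − a·604451 − b·4825843 = −1965948.76.
At (605432, 4826054): z = 132634.8 + 1834197.0 − 1965948.76 = 883.1 m.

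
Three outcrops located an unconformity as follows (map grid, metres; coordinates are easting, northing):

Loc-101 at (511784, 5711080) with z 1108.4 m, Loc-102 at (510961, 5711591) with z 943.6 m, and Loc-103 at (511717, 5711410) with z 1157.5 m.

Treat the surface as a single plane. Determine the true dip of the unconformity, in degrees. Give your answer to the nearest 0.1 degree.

21.7°

Let the plane be z = a·easting + b·northing + c.
Loc-102−Loc-101: −823a + 511b = −164.8;  Loc-103−Loc-101: −67a + 330b = 49.1.
Solving gives a = 0.33484, b = 0.21677.
Gradient magnitude |∇z| = √(a² + b²) = √(0.11211 + 0.04699) = 0.39888.
True dip = arctan(0.39888) = 21.7°, dipping toward WSW (azimuth ≈ 237°).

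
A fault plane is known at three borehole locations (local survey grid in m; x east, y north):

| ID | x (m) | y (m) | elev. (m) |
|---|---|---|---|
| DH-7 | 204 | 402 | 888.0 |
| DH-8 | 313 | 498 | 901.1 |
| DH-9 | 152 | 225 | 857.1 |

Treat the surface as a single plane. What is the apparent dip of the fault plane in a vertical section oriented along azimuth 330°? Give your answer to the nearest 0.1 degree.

10.5°

Two edge vectors: DH-7→DH-8 = (109, 96, 13.1), DH-7→DH-9 = (-52, -177, -30.9).
Normal n = (DH-7→DH-8) × (DH-7→DH-9) = (-647.7, 2686.9, -14301).
So ∂z/∂x = −n_x/n_z = −0.04529 and ∂z/∂y = −n_y/n_z = 0.18788.
Unit vector along 330° is (sin 330°, cos 330°) = (-0.5000, 0.8660).
Slope in that direction = a·(-0.5000) + b·(0.8660) = 0.18536.
Apparent dip = arctan|0.18536| = 10.5° (true dip is 10.9°, so apparent ≤ true as expected).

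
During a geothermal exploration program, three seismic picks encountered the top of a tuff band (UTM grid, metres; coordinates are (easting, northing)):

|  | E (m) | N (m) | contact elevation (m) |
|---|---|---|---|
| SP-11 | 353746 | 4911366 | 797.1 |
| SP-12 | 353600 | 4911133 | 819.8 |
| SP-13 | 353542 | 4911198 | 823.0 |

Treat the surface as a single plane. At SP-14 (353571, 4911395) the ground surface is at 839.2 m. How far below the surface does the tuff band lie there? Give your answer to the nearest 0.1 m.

Two edge vectors: SP-11→SP-12 = (-146, -233, 22.7), SP-11→SP-13 = (-204, -168, 25.9).
Normal n = (SP-11→SP-12) × (SP-11→SP-13) = (-2221.1, -849.4, -23004).
So ∂z/∂E = −n_x/n_z = −0.096552773 and ∂z/∂N = −n_y/n_z = −0.036924013.
Intercept c from SP-11: 797.1 + 34155.16 + 181347.34 = 216299.60.
At (353571, 4911395): z_contact = −34138.26 − 181348.41 + 216299.60 = 812.93 m.
Depth below ground = 839.2 − 812.93 = 26.3 m.

26.3 m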